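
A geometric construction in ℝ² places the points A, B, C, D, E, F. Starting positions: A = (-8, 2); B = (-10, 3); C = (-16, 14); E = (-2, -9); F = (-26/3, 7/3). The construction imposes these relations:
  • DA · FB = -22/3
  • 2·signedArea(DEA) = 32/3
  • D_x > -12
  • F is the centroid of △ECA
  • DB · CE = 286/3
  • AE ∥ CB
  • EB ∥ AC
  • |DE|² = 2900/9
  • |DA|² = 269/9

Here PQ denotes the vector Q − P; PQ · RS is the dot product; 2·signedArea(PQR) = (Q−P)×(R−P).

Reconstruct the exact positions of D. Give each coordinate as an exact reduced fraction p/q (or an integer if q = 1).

D = (-34/3, 19/3)

1. D_x = -34/3  [DA · FB = -22/3 ∩ 2·signedArea(DEA) = 32/3]
2. D_y = 19/3  [DA · FB = -22/3 ∩ 2·signedArea(DEA) = 32/3]
   → D = (-34/3, 19/3)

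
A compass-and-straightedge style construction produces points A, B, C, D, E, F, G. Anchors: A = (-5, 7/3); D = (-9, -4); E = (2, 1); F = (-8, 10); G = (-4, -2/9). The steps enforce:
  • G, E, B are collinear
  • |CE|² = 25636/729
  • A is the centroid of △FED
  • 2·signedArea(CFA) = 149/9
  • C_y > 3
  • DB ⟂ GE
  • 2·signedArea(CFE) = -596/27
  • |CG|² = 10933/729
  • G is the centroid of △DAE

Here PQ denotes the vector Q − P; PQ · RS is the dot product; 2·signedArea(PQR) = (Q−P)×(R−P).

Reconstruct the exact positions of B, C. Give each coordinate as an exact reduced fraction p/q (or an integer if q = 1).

B = (-28972/3037, -4102/3037)
C = (-10/3, 97/27)

1. B_x = -28972/3037  [G, E, B are collinear ∩ DB ⟂ GE]
2. B_y = -4102/3037  [G, E, B are collinear ∩ DB ⟂ GE]
   → B = (-28972/3037, -4102/3037)
3. C_x = -10/3  [2·signedArea(CFE) = -596/27 ∩ 2·signedArea(CFA) = 149/9]
4. C_y = 97/27  [2·signedArea(CFE) = -596/27 ∩ 2·signedArea(CFA) = 149/9]
   → C = (-10/3, 97/27)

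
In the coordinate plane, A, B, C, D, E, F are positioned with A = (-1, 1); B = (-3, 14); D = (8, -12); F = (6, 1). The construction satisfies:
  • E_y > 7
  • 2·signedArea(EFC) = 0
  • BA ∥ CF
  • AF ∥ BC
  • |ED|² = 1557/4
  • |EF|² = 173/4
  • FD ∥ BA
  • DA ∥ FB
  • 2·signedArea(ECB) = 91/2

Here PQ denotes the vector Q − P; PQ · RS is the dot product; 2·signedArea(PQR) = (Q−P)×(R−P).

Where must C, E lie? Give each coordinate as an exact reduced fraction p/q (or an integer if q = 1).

C = (4, 14)
E = (5, 15/2)

1. C_x = 4  [BA ∥ CF ∩ AF ∥ BC]
2. C_y = 14  [BA ∥ CF ∩ AF ∥ BC]
   → C = (4, 14)
3. E_x = 5  [2·signedArea(EFC) = 0 ∩ 2·signedArea(ECB) = 91/2]
4. E_y = 15/2  [2·signedArea(EFC) = 0 ∩ 2·signedArea(ECB) = 91/2]
   → E = (5, 15/2)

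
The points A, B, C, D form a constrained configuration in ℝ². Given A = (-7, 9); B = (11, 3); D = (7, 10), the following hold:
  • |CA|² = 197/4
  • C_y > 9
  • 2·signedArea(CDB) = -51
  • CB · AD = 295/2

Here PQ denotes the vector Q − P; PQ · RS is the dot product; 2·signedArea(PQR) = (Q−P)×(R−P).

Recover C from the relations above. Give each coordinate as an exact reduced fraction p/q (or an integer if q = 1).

1. C_x = 0  [2·signedArea(CDB) = -51 ∩ CB · AD = 295/2]
2. C_y = 19/2  [2·signedArea(CDB) = -51 ∩ CB · AD = 295/2]
   → C = (0, 19/2)

C = (0, 19/2)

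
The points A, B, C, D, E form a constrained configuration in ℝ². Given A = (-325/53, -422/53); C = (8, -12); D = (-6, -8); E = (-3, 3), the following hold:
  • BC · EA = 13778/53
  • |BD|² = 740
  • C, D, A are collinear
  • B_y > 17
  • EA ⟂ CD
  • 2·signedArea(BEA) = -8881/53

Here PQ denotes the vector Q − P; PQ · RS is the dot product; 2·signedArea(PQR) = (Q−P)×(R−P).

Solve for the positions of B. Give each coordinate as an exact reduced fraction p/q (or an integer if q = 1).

B = (-14, 18)

1. B_x = -14  [2·signedArea(BEA) = -8881/53 ∩ BC · EA = 13778/53]
2. B_y = 18  [2·signedArea(BEA) = -8881/53 ∩ BC · EA = 13778/53]
   → B = (-14, 18)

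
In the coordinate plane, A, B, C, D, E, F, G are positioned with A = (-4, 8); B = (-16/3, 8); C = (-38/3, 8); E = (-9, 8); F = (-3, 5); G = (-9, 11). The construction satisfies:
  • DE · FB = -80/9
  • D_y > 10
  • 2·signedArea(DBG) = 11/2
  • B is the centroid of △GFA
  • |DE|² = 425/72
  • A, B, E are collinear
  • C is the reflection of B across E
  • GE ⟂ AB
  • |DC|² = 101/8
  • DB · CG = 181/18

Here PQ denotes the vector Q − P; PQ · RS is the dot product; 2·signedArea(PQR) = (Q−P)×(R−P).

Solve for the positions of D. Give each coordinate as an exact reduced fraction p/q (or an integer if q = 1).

1. D_x = -119/12  [DE · FB = -80/9 ∩ DB · CG = 181/18]
2. D_y = 41/4  [DE · FB = -80/9 ∩ DB · CG = 181/18]
   → D = (-119/12, 41/4)

D = (-119/12, 41/4)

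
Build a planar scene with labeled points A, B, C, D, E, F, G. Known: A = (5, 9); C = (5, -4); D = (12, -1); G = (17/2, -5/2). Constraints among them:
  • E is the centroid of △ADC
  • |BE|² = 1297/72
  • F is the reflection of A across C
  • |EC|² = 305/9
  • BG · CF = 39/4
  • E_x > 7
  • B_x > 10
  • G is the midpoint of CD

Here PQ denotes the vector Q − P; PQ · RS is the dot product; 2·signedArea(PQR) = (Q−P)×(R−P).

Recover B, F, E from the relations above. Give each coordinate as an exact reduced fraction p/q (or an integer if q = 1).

1. F_x = 5  [F is the reflection of A across C]
2. F_y = -17  [F is the reflection of A across C]
   → F = (5, -17)
3. E_x = 22/3  [E is the centroid of △ADC]
4. E_y = 4/3  [E is the centroid of △ADC]
   → E = (22/3, 4/3)
5. B_y = -7/4  [BG · CF = 39/4]
6. B_x = 41/4  [|BE|² = 1297/72]
   → B = (41/4, -7/4)

B = (41/4, -7/4)
E = (22/3, 4/3)
F = (5, -17)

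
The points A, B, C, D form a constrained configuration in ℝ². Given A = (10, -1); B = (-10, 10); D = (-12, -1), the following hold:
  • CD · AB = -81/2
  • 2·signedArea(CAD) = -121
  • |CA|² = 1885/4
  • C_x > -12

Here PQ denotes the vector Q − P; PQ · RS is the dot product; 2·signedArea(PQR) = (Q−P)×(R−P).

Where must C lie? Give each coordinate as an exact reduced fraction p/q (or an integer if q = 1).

1. C_x = -11  [2·signedArea(CAD) = -121 ∩ CD · AB = -81/2]
2. C_y = 9/2  [2·signedArea(CAD) = -121 ∩ CD · AB = -81/2]
   → C = (-11, 9/2)

C = (-11, 9/2)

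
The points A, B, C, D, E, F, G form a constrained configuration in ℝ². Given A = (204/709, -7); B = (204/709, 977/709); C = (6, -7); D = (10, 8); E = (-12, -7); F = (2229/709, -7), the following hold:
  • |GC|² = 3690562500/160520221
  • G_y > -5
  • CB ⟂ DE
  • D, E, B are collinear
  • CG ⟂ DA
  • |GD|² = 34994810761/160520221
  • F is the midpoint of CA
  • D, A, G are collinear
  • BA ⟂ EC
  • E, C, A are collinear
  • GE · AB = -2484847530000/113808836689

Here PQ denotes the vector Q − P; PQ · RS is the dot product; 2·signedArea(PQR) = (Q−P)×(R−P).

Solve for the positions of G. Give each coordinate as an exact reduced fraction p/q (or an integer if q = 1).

1. G_x = 317045076/160520221  [D, A, G are collinear ∩ CG ⟂ DA]
2. G_y = -705317047/160520221  [D, A, G are collinear ∩ CG ⟂ DA]
   → G = (317045076/160520221, -705317047/160520221)

G = (317045076/160520221, -705317047/160520221)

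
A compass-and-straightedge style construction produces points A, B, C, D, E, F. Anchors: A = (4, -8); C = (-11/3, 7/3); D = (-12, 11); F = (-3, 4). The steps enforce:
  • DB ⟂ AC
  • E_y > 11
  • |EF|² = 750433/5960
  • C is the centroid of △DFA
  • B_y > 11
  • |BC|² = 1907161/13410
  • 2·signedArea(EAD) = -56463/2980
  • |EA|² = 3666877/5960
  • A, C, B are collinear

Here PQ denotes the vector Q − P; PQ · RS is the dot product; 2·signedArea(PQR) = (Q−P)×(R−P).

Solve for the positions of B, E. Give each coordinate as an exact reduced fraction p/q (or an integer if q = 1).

1. B_x = -16051/1490  [A, C, B are collinear ∩ DB ⟂ AC]
2. B_y = 17747/1490  [A, C, B are collinear ∩ DB ⟂ AC]
   → B = (-16051/1490, 17747/1490)
3. E_x = -33931/2980  [line -19·x + -16·y + -98497/2980 = 0 ∩ |EF|² = 750433/5960]
4. E_y = 34137/2980  [line -19·x + -16·y + -98497/2980 = 0 ∩ |EF|² = 750433/5960]
   → E = (-33931/2980, 34137/2980)

B = (-16051/1490, 17747/1490)
E = (-33931/2980, 34137/2980)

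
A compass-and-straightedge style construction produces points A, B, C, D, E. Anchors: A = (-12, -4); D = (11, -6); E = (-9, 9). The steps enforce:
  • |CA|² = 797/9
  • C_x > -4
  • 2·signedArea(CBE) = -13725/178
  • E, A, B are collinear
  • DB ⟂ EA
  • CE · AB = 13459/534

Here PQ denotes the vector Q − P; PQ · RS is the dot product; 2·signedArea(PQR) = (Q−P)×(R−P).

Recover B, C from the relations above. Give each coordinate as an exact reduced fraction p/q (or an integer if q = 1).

1. B_x = -2007/178  [E, A, B are collinear ∩ DB ⟂ EA]
2. B_y = -153/178  [E, A, B are collinear ∩ DB ⟂ EA]
   → B = (-2007/178, -153/178)
3. C_x = -10/3  [2·signedArea(CBE) = -13725/178 ∩ CE · AB = 13459/534]
4. C_y = -1/3  [2·signedArea(CBE) = -13725/178 ∩ CE · AB = 13459/534]
   → C = (-10/3, -1/3)

B = (-2007/178, -153/178)
C = (-10/3, -1/3)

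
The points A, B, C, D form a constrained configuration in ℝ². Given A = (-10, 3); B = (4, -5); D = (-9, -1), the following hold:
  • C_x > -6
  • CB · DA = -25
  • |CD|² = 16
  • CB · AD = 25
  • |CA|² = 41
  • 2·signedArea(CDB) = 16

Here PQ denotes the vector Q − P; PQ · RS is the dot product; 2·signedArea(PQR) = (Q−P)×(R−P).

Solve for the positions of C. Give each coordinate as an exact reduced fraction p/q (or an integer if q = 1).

1. C_x = -5  [CB · DA = -25 ∩ 2·signedArea(CDB) = 16]
2. C_y = -1  [CB · DA = -25 ∩ 2·signedArea(CDB) = 16]
   → C = (-5, -1)

C = (-5, -1)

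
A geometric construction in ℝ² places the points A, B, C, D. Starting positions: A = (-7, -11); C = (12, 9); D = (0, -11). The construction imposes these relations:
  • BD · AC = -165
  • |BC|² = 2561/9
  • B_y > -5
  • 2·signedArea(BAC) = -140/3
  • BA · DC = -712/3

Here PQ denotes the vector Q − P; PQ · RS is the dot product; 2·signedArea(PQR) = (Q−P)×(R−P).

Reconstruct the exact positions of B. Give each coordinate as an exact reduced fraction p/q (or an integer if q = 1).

B = (5/3, -13/3)

1. B_x = 5/3  [2·signedArea(BAC) = -140/3 ∩ BD · AC = -165]
2. B_y = -13/3  [2·signedArea(BAC) = -140/3 ∩ BD · AC = -165]
   → B = (5/3, -13/3)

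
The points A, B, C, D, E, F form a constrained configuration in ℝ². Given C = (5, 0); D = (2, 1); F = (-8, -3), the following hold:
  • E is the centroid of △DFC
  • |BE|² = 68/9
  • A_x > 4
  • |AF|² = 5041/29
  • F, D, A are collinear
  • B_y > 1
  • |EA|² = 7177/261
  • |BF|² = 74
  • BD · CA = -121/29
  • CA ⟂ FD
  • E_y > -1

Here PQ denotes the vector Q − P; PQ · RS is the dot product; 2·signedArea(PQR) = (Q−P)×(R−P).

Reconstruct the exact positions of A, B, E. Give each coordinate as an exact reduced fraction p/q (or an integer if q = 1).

1. A_x = 123/29  [F, D, A are collinear ∩ CA ⟂ FD]
2. A_y = 55/29  [F, D, A are collinear ∩ CA ⟂ FD]
   → A = (123/29, 55/29)
3. B_x = -1  [line 22/29·x + -55/29·y + 132/29 = 0 ∩ |BF|² = 74]
4. B_y = 2  [line 22/29·x + -55/29·y + 132/29 = 0 ∩ |BF|² = 74]
   → B = (-1, 2)
5. E_x = -1/3  [E is the centroid of △DFC]
6. E_y = -2/3  [E is the centroid of △DFC]
   → E = (-1/3, -2/3)

A = (123/29, 55/29)
B = (-1, 2)
E = (-1/3, -2/3)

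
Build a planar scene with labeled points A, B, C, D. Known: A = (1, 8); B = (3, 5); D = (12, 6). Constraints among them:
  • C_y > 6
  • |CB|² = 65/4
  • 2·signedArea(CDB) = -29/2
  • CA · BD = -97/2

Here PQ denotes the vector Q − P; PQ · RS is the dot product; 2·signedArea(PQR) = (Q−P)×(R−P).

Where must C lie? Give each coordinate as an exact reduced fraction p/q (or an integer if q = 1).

1. C_x = 13/2  [CA · BD = -97/2 ∩ 2·signedArea(CDB) = -29/2]
2. C_y = 7  [CA · BD = -97/2 ∩ 2·signedArea(CDB) = -29/2]
   → C = (13/2, 7)

C = (13/2, 7)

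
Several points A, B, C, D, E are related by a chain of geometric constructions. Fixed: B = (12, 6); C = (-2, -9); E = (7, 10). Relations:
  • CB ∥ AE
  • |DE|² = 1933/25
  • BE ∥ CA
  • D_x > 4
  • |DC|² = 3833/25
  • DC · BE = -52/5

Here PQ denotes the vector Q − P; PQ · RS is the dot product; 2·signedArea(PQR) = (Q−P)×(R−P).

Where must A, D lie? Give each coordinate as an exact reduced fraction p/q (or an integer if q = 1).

A = (-7, -5)
D = (22/5, 8/5)

1. A_x = -7  [CB ∥ AE ∩ BE ∥ CA]
2. A_y = -5  [CB ∥ AE ∩ BE ∥ CA]
   → A = (-7, -5)
3. D_x = 22/5  [line 5·x + -4·y + -78/5 = 0 ∩ |DC|² = 3833/25]
4. D_y = 8/5  [line 5·x + -4·y + -78/5 = 0 ∩ |DC|² = 3833/25]
   → D = (22/5, 8/5)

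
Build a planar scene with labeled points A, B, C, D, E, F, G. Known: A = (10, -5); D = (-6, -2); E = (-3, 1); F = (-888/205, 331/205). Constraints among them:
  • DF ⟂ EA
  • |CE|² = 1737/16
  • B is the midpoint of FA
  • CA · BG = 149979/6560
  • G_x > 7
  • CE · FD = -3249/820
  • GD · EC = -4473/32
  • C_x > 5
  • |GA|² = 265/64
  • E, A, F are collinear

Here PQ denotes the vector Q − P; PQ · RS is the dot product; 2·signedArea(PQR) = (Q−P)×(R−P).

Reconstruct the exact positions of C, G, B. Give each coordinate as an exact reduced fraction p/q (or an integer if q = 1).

B = (581/205, -347/205)
C = (6, -17/4)
G = (8, -37/8)

1. C_x = 6  [line 342/205·x + 741/205·y + 4389/820 = 0 ∩ |CE|² = 1737/16]
2. C_y = -17/4  [line 342/205·x + 741/205·y + 4389/820 = 0 ∩ |CE|² = 1737/16]
   → C = (6, -17/4)
3. B_x = 581/205  [B is the midpoint of FA]
4. B_y = -347/205  [B is the midpoint of FA]
   → B = (581/205, -347/205)
5. G_x = 8  [CA · BG = 149979/6560 ∩ GD · EC = -4473/32]
6. G_y = -37/8  [CA · BG = 149979/6560 ∩ GD · EC = -4473/32]
   → G = (8, -37/8)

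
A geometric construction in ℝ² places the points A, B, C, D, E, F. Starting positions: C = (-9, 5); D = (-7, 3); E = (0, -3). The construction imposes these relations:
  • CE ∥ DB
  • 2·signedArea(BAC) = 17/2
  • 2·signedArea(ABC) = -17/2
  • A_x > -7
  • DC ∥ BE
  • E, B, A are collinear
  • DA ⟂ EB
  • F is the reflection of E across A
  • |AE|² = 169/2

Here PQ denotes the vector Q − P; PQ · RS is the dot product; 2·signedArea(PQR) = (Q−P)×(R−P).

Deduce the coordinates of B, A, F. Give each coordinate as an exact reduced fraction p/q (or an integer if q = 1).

A = (-13/2, 7/2)
B = (2, -5)
F = (-13, 10)

1. B_x = 2  [DC ∥ BE ∩ CE ∥ DB]
2. B_y = -5  [DC ∥ BE ∩ CE ∥ DB]
   → B = (2, -5)
3. A_x = -13/2  [E, B, A are collinear ∩ DA ⟂ EB]
4. A_y = 7/2  [E, B, A are collinear ∩ DA ⟂ EB]
   → A = (-13/2, 7/2)
5. F_x = -13  [F is the reflection of E across A]
6. F_y = 10  [F is the reflection of E across A]
   → F = (-13, 10)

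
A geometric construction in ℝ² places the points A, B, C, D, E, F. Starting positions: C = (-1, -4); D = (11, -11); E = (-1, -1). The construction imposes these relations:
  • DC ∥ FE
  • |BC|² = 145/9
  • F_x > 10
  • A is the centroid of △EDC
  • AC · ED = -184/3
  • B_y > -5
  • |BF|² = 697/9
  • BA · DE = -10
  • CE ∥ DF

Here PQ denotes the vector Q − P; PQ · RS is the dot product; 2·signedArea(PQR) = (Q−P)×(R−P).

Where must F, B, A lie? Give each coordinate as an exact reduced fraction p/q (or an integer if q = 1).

1. F_x = 11  [DC ∥ FE ∩ CE ∥ DF]
2. F_y = -8  [DC ∥ FE ∩ CE ∥ DF]
   → F = (11, -8)
3. A_x = 3  [A is the centroid of △EDC]
4. A_y = -16/3  [A is the centroid of △EDC]
   → A = (3, -16/3)
5. B_x = 3  [line 12·x + -10·y + -238/3 = 0 ∩ |BC|² = 145/9]
6. B_y = -13/3  [line 12·x + -10·y + -238/3 = 0 ∩ |BC|² = 145/9]
   → B = (3, -13/3)

A = (3, -16/3)
B = (3, -13/3)
F = (11, -8)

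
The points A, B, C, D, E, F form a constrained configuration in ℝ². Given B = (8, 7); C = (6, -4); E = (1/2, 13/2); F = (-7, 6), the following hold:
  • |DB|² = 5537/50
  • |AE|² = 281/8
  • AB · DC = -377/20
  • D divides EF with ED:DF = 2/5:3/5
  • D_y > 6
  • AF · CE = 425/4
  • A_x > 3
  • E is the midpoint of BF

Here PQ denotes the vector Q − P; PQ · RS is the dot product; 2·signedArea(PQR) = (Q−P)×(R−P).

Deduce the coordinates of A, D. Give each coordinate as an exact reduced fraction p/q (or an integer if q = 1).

A = (13/4, 5/4)
D = (-5/2, 63/10)

1. A_x = 13/4  [line 11/2·x + -21/2·y + -19/4 = 0 ∩ |AE|² = 281/8]
2. A_y = 5/4  [line 11/2·x + -21/2·y + -19/4 = 0 ∩ |AE|² = 281/8]
   → A = (13/4, 5/4)
3. D_x = -5/2  [AB · DC = -377/20 ∩ D divides EF with ED:DF = 2/5:3/5]
4. D_y = 63/10  [AB · DC = -377/20 ∩ D divides EF with ED:DF = 2/5:3/5]
   → D = (-5/2, 63/10)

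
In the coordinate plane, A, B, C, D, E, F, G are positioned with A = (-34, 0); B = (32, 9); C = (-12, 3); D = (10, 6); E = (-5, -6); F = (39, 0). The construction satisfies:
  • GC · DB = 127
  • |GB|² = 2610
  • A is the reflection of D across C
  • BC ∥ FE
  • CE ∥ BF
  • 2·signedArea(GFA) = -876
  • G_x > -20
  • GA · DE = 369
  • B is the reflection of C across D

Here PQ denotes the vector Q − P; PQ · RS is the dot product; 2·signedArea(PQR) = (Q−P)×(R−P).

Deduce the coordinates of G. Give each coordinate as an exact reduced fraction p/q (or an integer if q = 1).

G = (-19, 12)

1. G_x = -19  [GC · DB = 127 ∩ 2·signedArea(GFA) = -876]
2. G_y = 12  [GC · DB = 127 ∩ 2·signedArea(GFA) = -876]
   → G = (-19, 12)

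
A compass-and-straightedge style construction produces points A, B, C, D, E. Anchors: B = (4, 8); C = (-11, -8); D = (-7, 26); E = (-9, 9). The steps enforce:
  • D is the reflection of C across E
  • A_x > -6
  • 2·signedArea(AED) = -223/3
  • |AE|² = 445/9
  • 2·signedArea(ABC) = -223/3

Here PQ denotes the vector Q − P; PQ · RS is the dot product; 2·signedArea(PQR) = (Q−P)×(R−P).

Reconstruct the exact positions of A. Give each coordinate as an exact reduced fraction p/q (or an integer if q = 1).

A = (-16/3, 3)

1. A_x = -16/3  [2·signedArea(ABC) = -223/3 ∩ 2·signedArea(AED) = -223/3]
2. A_y = 3  [2·signedArea(ABC) = -223/3 ∩ 2·signedArea(AED) = -223/3]
   → A = (-16/3, 3)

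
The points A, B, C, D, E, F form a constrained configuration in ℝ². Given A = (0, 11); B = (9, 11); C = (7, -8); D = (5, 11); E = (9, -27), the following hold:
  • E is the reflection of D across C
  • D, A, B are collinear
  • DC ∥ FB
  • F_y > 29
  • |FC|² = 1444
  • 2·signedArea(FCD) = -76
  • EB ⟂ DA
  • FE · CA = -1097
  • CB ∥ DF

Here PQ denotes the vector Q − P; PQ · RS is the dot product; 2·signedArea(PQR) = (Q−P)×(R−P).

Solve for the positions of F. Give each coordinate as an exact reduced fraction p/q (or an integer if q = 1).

F = (7, 30)

1. F_x = 7  [DC ∥ FB ∩ CB ∥ DF]
2. F_y = 30  [DC ∥ FB ∩ CB ∥ DF]
   → F = (7, 30)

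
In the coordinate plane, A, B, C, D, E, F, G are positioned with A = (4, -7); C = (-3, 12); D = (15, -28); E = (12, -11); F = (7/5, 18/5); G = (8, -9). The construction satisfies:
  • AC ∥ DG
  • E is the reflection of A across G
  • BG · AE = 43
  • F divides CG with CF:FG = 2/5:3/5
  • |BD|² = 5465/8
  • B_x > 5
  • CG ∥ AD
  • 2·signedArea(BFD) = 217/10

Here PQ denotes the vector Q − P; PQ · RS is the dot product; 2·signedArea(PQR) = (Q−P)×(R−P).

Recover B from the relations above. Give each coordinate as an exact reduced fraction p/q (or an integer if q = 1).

1. B_x = 21/4  [2·signedArea(BFD) = 217/10 ∩ BG · AE = 43]
2. B_y = -15/4  [2·signedArea(BFD) = 217/10 ∩ BG · AE = 43]
   → B = (21/4, -15/4)

B = (21/4, -15/4)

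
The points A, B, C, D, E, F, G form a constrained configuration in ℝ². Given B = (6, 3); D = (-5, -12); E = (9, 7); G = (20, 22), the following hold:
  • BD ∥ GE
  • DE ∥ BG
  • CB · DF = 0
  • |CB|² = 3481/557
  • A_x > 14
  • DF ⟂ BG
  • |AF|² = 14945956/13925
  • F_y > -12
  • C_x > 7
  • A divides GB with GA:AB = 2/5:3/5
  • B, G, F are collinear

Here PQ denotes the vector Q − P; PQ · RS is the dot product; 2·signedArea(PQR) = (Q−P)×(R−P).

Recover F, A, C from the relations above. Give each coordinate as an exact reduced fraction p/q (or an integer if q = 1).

A = (72/5, 72/5)
C = (4168/557, 2792/557)
F = (-2804/557, -6670/557)

1. F_x = -2804/557  [B, G, F are collinear ∩ DF ⟂ BG]
2. F_y = -6670/557  [B, G, F are collinear ∩ DF ⟂ BG]
   → F = (-2804/557, -6670/557)
3. A_x = 72/5  [A divides GB with GA:AB = 2/5:3/5]
4. A_y = 72/5  [A divides GB with GA:AB = 2/5:3/5]
   → A = (72/5, 72/5)
5. C_x = 4168/557  [line 19/557·x + -14/557·y + -72/557 = 0 ∩ |CB|² = 3481/557]
6. C_y = 2792/557  [line 19/557·x + -14/557·y + -72/557 = 0 ∩ |CB|² = 3481/557]
   → C = (4168/557, 2792/557)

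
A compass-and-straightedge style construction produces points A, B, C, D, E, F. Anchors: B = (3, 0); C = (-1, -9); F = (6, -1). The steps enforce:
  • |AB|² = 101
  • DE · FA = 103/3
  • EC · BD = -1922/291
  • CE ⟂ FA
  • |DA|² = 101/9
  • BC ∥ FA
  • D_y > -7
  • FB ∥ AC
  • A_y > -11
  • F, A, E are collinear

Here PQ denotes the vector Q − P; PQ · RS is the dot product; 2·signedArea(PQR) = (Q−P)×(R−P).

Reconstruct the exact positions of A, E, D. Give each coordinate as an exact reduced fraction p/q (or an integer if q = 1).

1. A_x = 2  [FB ∥ AC ∩ BC ∥ FA]
2. A_y = -10  [FB ∥ AC ∩ BC ∥ FA]
   → A = (2, -10)
3. E_x = 182/97  [F, A, E are collinear ∩ CE ⟂ FA]
4. E_y = -997/97  [F, A, E are collinear ∩ CE ⟂ FA]
   → E = (182/97, -997/97)
5. D_x = 7/3  [DE · FA = 103/3 ∩ EC · BD = -1922/291]
6. D_y = -20/3  [DE · FA = 103/3 ∩ EC · BD = -1922/291]
   → D = (7/3, -20/3)

A = (2, -10)
D = (7/3, -20/3)
E = (182/97, -997/97)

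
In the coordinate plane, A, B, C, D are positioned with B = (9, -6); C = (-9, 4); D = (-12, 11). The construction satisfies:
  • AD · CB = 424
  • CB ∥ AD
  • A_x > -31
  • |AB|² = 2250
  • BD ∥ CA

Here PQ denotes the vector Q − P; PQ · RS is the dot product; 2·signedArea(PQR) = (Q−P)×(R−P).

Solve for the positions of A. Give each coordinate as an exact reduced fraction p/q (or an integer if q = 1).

A = (-30, 21)

1. A_x = -30  [CB ∥ AD ∩ BD ∥ CA]
2. A_y = 21  [CB ∥ AD ∩ BD ∥ CA]
   → A = (-30, 21)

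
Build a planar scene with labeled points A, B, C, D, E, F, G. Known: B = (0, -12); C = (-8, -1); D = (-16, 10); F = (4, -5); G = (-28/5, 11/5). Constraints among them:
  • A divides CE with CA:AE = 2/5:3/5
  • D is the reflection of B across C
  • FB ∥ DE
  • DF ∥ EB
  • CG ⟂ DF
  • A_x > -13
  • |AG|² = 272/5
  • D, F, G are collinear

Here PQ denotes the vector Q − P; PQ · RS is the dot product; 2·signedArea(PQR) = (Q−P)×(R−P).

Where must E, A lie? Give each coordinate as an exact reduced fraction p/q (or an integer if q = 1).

1. E_x = -20  [DF ∥ EB ∩ FB ∥ DE]
2. E_y = 3  [DF ∥ EB ∩ FB ∥ DE]
   → E = (-20, 3)
3. A_x = -64/5  [A divides CE with CA:AE = 2/5:3/5]
4. A_y = 3/5  [A divides CE with CA:AE = 2/5:3/5]
   → A = (-64/5, 3/5)

A = (-64/5, 3/5)
E = (-20, 3)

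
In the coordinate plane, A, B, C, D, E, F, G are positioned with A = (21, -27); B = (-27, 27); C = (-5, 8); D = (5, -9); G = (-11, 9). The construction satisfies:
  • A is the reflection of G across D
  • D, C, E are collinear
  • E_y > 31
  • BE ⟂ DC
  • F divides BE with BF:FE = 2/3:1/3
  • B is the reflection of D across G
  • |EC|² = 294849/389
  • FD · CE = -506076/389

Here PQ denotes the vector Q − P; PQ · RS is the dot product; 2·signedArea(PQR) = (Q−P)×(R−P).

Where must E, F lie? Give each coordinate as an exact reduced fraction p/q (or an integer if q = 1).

E = (-7375/389, 12343/389)
F = (-25253/1167, 35189/1167)

1. E_x = -7375/389  [D, C, E are collinear ∩ BE ⟂ DC]
2. E_y = 12343/389  [D, C, E are collinear ∩ BE ⟂ DC]
   → E = (-7375/389, 12343/389)
3. F_x = -25253/1167  [F divides BE with BF:FE = 2/3:1/3]
4. F_y = 35189/1167  [F divides BE with BF:FE = 2/3:1/3]
   → F = (-25253/1167, 35189/1167)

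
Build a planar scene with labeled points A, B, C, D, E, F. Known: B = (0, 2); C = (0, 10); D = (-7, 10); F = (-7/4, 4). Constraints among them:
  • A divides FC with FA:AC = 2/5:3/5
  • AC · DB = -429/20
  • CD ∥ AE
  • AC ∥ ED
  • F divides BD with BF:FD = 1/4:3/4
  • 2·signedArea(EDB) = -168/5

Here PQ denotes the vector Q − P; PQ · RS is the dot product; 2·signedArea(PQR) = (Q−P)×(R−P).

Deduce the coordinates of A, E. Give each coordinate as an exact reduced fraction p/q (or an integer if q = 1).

A = (-21/20, 32/5)
E = (-161/20, 32/5)

1. A_x = -21/20  [A divides FC with FA:AC = 2/5:3/5]
2. A_y = 32/5  [A divides FC with FA:AC = 2/5:3/5]
   → A = (-21/20, 32/5)
3. E_x = -161/20  [AC ∥ ED ∩ CD ∥ AE]
4. E_y = 32/5  [AC ∥ ED ∩ CD ∥ AE]
   → E = (-161/20, 32/5)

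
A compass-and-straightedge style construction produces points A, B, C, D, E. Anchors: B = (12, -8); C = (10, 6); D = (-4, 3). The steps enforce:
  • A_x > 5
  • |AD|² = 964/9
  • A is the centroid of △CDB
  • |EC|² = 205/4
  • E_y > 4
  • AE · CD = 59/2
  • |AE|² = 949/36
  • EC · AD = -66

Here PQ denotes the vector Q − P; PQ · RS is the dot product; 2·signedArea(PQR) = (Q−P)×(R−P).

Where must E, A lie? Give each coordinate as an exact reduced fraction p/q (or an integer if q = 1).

1. A_x = 6  [A is the centroid of △CDB]
2. A_y = 1/3  [A is the centroid of △CDB]
   → A = (6, 1/3)
3. E_x = 3  [EC · AD = -66 ∩ AE · CD = 59/2]
4. E_y = 9/2  [EC · AD = -66 ∩ AE · CD = 59/2]
   → E = (3, 9/2)

A = (6, 1/3)
E = (3, 9/2)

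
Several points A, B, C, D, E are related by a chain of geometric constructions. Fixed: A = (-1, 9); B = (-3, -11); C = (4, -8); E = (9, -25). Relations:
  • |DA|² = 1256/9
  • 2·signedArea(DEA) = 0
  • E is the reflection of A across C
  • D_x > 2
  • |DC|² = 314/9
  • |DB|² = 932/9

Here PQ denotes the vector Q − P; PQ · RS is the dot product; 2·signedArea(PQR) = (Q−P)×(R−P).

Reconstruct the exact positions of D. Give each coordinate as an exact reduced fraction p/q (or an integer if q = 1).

1. D_x = 7/3  [line -34·x + -10·y + 56 = 0 ∩ |DA|² = 1256/9]
2. D_y = -7/3  [line -34·x + -10·y + 56 = 0 ∩ |DA|² = 1256/9]
   → D = (7/3, -7/3)

D = (7/3, -7/3)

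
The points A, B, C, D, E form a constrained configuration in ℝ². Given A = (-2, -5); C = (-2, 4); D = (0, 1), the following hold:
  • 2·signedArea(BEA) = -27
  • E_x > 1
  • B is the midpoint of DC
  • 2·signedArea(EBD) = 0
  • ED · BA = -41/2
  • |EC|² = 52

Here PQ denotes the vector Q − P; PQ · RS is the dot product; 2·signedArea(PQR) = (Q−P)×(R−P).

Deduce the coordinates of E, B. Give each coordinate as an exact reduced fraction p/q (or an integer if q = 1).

1. B_x = -1  [B is the midpoint of DC]
2. B_y = 5/2  [B is the midpoint of DC]
   → B = (-1, 5/2)
3. E_x = 2  [2·signedArea(EBD) = 0 ∩ 2·signedArea(BEA) = -27]
4. E_y = -2  [2·signedArea(EBD) = 0 ∩ 2·signedArea(BEA) = -27]
   → E = (2, -2)

B = (-1, 5/2)
E = (2, -2)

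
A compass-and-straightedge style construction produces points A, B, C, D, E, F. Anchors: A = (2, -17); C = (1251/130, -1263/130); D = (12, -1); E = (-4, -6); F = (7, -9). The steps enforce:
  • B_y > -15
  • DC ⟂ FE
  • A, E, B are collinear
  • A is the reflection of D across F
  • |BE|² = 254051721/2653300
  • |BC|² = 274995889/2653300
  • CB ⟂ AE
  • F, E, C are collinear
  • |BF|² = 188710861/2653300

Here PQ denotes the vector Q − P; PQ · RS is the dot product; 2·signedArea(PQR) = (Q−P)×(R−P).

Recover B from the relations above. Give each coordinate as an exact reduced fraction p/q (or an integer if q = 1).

B = (6997/10205, -297789/20410)

1. B_x = 6997/10205  [A, E, B are collinear ∩ CB ⟂ AE]
2. B_y = -297789/20410  [A, E, B are collinear ∩ CB ⟂ AE]
   → B = (6997/10205, -297789/20410)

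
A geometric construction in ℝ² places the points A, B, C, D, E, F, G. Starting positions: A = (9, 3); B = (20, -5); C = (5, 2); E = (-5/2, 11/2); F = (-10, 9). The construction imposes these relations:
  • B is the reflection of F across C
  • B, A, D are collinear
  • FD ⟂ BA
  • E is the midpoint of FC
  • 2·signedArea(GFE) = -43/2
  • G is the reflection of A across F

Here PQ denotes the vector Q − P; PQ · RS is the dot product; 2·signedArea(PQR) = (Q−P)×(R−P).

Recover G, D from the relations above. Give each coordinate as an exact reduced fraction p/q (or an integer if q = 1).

D = (-1162/185, 2611/185)
G = (-29, 15)

1. G_x = -29  [G is the reflection of A across F]
2. G_y = 15  [G is the reflection of A across F]
   → G = (-29, 15)
3. D_x = -1162/185  [B, A, D are collinear ∩ FD ⟂ BA]
4. D_y = 2611/185  [B, A, D are collinear ∩ FD ⟂ BA]
   → D = (-1162/185, 2611/185)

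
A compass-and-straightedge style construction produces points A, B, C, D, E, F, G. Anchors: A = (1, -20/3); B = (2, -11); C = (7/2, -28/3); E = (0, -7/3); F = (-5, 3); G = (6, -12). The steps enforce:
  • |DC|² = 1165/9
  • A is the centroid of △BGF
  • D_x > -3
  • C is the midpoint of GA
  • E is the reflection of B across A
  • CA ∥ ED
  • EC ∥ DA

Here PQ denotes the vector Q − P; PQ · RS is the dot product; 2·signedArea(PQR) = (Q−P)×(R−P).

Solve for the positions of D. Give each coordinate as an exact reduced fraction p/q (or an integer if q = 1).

1. D_x = -5/2  [EC ∥ DA ∩ CA ∥ ED]
2. D_y = 1/3  [EC ∥ DA ∩ CA ∥ ED]
   → D = (-5/2, 1/3)

D = (-5/2, 1/3)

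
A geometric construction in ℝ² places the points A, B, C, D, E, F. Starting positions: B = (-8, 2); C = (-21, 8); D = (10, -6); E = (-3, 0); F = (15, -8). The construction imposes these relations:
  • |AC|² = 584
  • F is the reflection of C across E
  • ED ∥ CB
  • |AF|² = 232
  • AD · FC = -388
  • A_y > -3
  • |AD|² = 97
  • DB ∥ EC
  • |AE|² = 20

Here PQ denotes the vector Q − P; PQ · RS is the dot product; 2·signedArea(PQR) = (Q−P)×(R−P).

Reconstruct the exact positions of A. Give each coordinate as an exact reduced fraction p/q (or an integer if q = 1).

A = (1, -2)

1. A_x = 1  [line 36·x + -16·y + -68 = 0 ∩ |AD|² = 97]
2. A_y = -2  [line 36·x + -16·y + -68 = 0 ∩ |AD|² = 97]
   → A = (1, -2)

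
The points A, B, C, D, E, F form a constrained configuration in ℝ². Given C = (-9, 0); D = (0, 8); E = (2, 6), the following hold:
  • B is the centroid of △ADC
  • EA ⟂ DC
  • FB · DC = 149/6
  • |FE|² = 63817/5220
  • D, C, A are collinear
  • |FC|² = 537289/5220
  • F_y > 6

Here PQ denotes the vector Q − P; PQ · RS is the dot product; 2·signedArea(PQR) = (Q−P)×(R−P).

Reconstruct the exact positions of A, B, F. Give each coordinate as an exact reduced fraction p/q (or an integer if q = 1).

1. A_x = 18/145  [D, C, A are collinear ∩ EA ⟂ DC]
2. A_y = 1176/145  [D, C, A are collinear ∩ EA ⟂ DC]
   → A = (18/145, 1176/145)
3. B_x = -429/145  [B is the centroid of △ADC]
4. B_y = 2336/435  [B is the centroid of △ADC]
   → B = (-429/145, 2336/435)
5. F_x = -411/290  [line 9·x + 8·y + -247/6 = 0 ∩ |FC|² = 537289/5220]
6. F_y = 2932/435  [line 9·x + 8·y + -247/6 = 0 ∩ |FC|² = 537289/5220]
   → F = (-411/290, 2932/435)

A = (18/145, 1176/145)
B = (-429/145, 2336/435)
F = (-411/290, 2932/435)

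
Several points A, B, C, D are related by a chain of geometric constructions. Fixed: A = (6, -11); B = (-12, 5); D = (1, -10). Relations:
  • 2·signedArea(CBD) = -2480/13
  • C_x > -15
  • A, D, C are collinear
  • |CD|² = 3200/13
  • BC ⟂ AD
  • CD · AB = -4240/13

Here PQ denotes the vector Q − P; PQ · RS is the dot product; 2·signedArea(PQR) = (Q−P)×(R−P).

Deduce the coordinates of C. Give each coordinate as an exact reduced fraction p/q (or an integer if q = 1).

C = (-187/13, -90/13)

1. C_x = -187/13  [A, D, C are collinear ∩ BC ⟂ AD]
2. C_y = -90/13  [A, D, C are collinear ∩ BC ⟂ AD]
   → C = (-187/13, -90/13)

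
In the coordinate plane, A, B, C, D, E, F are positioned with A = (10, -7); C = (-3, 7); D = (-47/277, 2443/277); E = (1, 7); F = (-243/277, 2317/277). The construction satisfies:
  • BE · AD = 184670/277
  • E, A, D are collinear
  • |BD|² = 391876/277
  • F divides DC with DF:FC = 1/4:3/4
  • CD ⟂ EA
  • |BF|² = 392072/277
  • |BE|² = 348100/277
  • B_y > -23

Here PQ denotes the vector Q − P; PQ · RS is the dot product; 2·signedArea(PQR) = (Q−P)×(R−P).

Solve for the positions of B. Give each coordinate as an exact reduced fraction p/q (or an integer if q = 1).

1. B_x = 5587/277  [line 2817/277·x + -4382/277·y + -156813/277 = 0 ∩ |BD|² = 391876/277]
2. B_y = -6321/277  [line 2817/277·x + -4382/277·y + -156813/277 = 0 ∩ |BD|² = 391876/277]
   → B = (5587/277, -6321/277)

B = (5587/277, -6321/277)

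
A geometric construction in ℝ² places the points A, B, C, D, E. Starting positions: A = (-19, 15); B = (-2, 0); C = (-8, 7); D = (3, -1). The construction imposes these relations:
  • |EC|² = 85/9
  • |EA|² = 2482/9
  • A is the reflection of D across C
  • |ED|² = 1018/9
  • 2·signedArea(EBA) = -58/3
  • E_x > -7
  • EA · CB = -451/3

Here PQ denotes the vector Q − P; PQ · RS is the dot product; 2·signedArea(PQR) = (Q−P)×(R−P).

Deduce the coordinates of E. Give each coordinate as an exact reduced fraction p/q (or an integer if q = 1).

E = (-6, 14/3)

1. E_x = -6  [EA · CB = -451/3 ∩ 2·signedArea(EBA) = -58/3]
2. E_y = 14/3  [EA · CB = -451/3 ∩ 2·signedArea(EBA) = -58/3]
   → E = (-6, 14/3)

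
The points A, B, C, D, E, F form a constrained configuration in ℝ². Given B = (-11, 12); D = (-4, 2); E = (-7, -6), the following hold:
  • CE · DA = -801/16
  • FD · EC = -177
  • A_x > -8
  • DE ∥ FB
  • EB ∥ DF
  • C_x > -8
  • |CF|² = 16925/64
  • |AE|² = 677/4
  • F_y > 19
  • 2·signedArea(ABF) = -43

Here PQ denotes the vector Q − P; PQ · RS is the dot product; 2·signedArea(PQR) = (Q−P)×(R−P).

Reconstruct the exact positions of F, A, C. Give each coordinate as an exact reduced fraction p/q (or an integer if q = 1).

A = (-15/2, 7)
C = (-59/8, 15/4)
F = (-8, 20)

1. F_x = -8  [DE ∥ FB ∩ EB ∥ DF]
2. F_y = 20  [DE ∥ FB ∩ EB ∥ DF]
   → F = (-8, 20)
3. A_x = -15/2  [line -8·x + 3·y + -81 = 0 ∩ |AE|² = 677/4]
4. A_y = 7  [line -8·x + 3·y + -81 = 0 ∩ |AE|² = 677/4]
   → A = (-15/2, 7)
5. C_x = -59/8  [CE · DA = -801/16 ∩ FD · EC = -177]
6. C_y = 15/4  [CE · DA = -801/16 ∩ FD · EC = -177]
   → C = (-59/8, 15/4)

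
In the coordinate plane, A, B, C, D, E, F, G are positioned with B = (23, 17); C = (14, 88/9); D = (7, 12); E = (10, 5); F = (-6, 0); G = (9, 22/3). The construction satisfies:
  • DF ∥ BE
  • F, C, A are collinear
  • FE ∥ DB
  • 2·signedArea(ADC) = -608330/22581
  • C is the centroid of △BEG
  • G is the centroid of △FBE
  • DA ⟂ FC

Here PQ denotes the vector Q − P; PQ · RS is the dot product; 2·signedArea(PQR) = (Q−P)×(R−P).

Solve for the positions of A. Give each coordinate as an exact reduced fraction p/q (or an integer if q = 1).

A = (23151/2509, 18678/2509)

1. A_x = 23151/2509  [F, C, A are collinear ∩ DA ⟂ FC]
2. A_y = 18678/2509  [F, C, A are collinear ∩ DA ⟂ FC]
   → A = (23151/2509, 18678/2509)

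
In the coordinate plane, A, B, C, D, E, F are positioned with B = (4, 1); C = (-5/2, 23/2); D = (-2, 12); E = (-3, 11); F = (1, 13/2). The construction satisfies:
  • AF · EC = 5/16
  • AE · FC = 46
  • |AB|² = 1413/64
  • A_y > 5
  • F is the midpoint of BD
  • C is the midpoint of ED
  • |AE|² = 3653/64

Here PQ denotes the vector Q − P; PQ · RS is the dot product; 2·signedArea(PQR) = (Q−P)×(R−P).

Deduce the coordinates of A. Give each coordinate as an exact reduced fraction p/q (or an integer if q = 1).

A = (7/4, 41/8)

1. A_x = 7/4  [AF · EC = 5/16 ∩ AE · FC = 46]
2. A_y = 41/8  [AF · EC = 5/16 ∩ AE · FC = 46]
   → A = (7/4, 41/8)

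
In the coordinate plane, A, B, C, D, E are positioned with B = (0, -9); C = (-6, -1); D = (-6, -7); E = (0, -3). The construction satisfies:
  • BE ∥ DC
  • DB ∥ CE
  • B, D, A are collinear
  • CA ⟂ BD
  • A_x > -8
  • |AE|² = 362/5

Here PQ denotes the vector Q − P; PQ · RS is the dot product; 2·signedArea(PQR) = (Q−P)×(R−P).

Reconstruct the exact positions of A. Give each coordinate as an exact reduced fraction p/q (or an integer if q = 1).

1. A_x = -39/5  [B, D, A are collinear ∩ CA ⟂ BD]
2. A_y = -32/5  [B, D, A are collinear ∩ CA ⟂ BD]
   → A = (-39/5, -32/5)

A = (-39/5, -32/5)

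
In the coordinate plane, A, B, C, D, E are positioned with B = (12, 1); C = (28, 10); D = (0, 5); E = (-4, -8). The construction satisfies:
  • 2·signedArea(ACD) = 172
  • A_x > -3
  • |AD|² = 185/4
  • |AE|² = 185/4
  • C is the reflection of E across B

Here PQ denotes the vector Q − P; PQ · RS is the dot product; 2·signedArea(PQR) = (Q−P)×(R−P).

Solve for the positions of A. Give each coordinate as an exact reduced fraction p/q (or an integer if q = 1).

A = (-2, -3/2)

1. A_x = -2  [line 5·x + -28·y + -32 = 0 ∩ |AE|² = 185/4]
2. A_y = -3/2  [line 5·x + -28·y + -32 = 0 ∩ |AE|² = 185/4]
   → A = (-2, -3/2)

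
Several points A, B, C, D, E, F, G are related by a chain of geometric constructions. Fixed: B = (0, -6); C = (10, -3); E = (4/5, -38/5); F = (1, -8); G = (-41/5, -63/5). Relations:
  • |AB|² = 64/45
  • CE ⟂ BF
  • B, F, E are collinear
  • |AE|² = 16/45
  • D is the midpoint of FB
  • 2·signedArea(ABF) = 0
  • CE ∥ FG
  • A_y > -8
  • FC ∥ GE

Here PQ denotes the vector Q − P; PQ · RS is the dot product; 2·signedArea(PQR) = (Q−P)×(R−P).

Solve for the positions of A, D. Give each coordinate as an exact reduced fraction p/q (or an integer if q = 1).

A = (8/15, -106/15)
D = (1/2, -7)

1. A_x = 8/15  [line 2·x + 1·y + 6 = 0 ∩ |AE|² = 16/45]
2. A_y = -106/15  [line 2·x + 1·y + 6 = 0 ∩ |AE|² = 16/45]
   → A = (8/15, -106/15)
3. D_x = 1/2  [D is the midpoint of FB]
4. D_y = -7  [D is the midpoint of FB]
   → D = (1/2, -7)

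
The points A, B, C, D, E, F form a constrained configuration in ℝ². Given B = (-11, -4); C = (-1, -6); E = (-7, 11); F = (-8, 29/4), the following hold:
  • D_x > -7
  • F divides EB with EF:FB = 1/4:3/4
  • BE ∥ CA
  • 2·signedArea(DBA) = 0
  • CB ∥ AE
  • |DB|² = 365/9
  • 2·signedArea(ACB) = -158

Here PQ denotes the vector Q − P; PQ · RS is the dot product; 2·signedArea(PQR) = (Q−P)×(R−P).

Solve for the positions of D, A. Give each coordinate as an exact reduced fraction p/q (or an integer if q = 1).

1. A_x = 3  [CB ∥ AE ∩ BE ∥ CA]
2. A_y = 9  [CB ∥ AE ∩ BE ∥ CA]
   → A = (3, 9)
3. D_x = -19/3  [line -13·x + 14·y + -87 = 0 ∩ |DB|² = 365/9]
4. D_y = 1/3  [line -13·x + 14·y + -87 = 0 ∩ |DB|² = 365/9]
   → D = (-19/3, 1/3)

A = (3, 9)
D = (-19/3, 1/3)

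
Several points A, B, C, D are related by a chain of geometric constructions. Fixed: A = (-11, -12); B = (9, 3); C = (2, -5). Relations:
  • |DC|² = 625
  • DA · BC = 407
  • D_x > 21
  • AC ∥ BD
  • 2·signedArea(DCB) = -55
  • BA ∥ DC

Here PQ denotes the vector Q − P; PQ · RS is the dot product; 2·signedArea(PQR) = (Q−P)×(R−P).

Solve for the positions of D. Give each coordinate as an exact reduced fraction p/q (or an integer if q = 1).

D = (22, 10)

1. D_x = 22  [BA ∥ DC ∩ AC ∥ BD]
2. D_y = 10  [BA ∥ DC ∩ AC ∥ BD]
   → D = (22, 10)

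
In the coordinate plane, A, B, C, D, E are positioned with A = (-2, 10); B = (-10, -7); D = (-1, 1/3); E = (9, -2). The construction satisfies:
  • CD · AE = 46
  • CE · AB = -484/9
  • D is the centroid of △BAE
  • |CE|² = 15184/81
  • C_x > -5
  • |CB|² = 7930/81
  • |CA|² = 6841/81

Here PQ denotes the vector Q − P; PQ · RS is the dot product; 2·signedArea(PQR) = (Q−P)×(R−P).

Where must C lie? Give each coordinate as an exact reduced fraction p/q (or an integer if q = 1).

1. C_x = -13/3  [CE · AB = -484/9 ∩ CD · AE = 46]
2. C_y = 10/9  [CE · AB = -484/9 ∩ CD · AE = 46]
   → C = (-13/3, 10/9)

C = (-13/3, 10/9)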